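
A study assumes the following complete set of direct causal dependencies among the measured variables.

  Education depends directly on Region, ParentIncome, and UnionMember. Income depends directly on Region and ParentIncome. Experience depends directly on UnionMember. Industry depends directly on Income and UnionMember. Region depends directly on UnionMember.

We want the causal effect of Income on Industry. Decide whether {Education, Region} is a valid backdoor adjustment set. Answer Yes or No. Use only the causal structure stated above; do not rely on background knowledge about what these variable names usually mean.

Backdoor paths from Income to Industry (paths whose first edge points into Income):
  P1: Income <- Region <- UnionMember -> Industry
  P2: Income <- Region -> Education <- UnionMember -> Industry
  P3: Income <- ParentIncome -> Education <- UnionMember -> Industry
  P4: Income <- ParentIncome -> Education <- Region <- UnionMember -> Industry
Condition 1 (no descendant of Income in the set): holds — descendants of Income are {Industry}; none are in {Education, Region}.
Condition 2 (every backdoor path blocked by {Education, Region}):
  P1: blocked at chain node Region ∈ conditioning set.
  P2: blocked at fork node Region ∈ conditioning set.
  P3: open — collider(s) Education are conditioned on (or have a conditioned descendant) and no non-collider on the path is in the set.
  P4: blocked at chain node Region ∈ conditioning set.
{Education, Region} does not satisfy the backdoor criterion.

No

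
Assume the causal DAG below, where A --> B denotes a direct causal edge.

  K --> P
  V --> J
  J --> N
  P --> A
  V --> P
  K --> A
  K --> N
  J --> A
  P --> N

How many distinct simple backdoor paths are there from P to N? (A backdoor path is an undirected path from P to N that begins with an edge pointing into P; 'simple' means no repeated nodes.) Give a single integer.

4

A backdoor path from P to N is any simple undirected path whose first edge points into P (i.e. leaves P via a parent).
Parents of P: {K, V}.
Enumerating:
  P1: P <- V -> J -> A <- K -> N
  P2: P <- V -> J -> N
  P3: P <- K -> A <- J -> N
  P4: P <- K -> N
That exhausts the simple backdoor paths. Count: 4.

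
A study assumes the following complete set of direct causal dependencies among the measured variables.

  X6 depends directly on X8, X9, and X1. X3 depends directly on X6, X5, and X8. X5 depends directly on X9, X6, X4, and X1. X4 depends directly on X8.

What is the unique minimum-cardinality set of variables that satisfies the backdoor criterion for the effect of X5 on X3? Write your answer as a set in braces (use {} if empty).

Variables eligible for adjustment (non-descendants of X5, excluding X5 and X3): {X1, X4, X6, X8, X9}.
Backdoor paths from X5 to X3:
  P1: X5 <- X1 -> X6 <- X8 -> X3
  P2: X5 <- X1 -> X6 -> X3
  P3: X5 <- X9 -> X6 <- X8 -> X3
  P4: X5 <- X9 -> X6 -> X3
  P5: X5 <- X4 <- X8 -> X6 -> X3
  P6: X5 <- X4 <- X8 -> X3
  P7: X5 <- X6 <- X8 -> X3
  P8: X5 <- X6 -> X3
The empty set is not sufficient: P2 (X5 <- X1 -> X6 -> X3) has no collider blocking it and no conditioned non-collider, so it is open.
Try {X6, X8}:
  P1: blocked at fork node X8 ∈ conditioning set.
  P2: blocked at chain node X6 ∈ conditioning set.
  P3: blocked at fork node X8 ∈ conditioning set.
  P4: blocked at chain node X6 ∈ conditioning set.
  P5: blocked at fork node X8 ∈ conditioning set.
  P6: blocked at fork node X8 ∈ conditioning set.
  P7: blocked at chain node X6 ∈ conditioning set.
  P8: blocked at fork node X6 ∈ conditioning set.
{X6, X8} contains no descendant of X5 and blocks every backdoor path.
Every element of {X6, X8} is needed (dropping X6 leaves P2 open; dropping X8 leaves P1 open), so no proper subset is valid.
Among all size-2 subsets of the eligible variables, only {X6, X8} blocks every backdoor path, so it is the unique smallest valid adjustment set.

{X6, X8}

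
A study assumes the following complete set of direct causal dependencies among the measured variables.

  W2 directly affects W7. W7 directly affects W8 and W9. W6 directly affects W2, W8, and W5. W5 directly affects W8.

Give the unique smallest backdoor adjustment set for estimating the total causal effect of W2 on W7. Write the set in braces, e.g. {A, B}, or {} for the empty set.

{}

Variables eligible for adjustment (non-descendants of W2, excluding W2 and W7): {W5, W6}.
Backdoor paths from W2 to W7:
  P1: W2 <- W6 -> W5 -> W8 <- W7
  P2: W2 <- W6 -> W8 <- W7
Each backdoor path contains an unconditioned collider, so every path is already blocked with the empty conditioning set:
  P1: blocked at collider W8 (neither it nor any descendant is in the conditioning set).
  P2: blocked at collider W8 (neither it nor any descendant is in the conditioning set).
The empty set is therefore the unique smallest valid set.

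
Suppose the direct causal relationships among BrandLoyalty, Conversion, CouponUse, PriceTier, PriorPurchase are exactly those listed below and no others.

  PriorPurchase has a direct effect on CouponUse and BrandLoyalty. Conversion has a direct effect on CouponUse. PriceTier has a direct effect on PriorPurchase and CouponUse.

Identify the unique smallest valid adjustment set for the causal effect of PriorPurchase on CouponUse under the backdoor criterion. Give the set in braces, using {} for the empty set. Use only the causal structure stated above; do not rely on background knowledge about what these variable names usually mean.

{PriceTier}

Variables eligible for adjustment (non-descendants of PriorPurchase, excluding PriorPurchase and CouponUse): {Conversion, PriceTier}.
Backdoor paths from PriorPurchase to CouponUse:
  P1: PriorPurchase <- PriceTier -> CouponUse
The empty set is not sufficient: P1 (PriorPurchase <- PriceTier -> CouponUse) has no collider blocking it and no conditioned non-collider, so it is open.
Try {PriceTier}:
  P1: blocked at fork node PriceTier ∈ conditioning set.
{PriceTier} contains no descendant of PriorPurchase and blocks every backdoor path.
No other singleton works — e.g. {Conversion} leaves P1 open — so {PriceTier} is the unique smallest valid adjustment set.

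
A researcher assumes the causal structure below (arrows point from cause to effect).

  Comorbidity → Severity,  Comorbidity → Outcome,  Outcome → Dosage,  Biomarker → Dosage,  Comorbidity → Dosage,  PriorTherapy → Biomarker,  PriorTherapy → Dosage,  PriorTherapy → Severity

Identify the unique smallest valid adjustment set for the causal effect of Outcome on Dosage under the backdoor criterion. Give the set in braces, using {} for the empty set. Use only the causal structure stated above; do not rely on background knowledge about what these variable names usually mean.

Variables eligible for adjustment (non-descendants of Outcome, excluding Outcome and Dosage): {Biomarker, Comorbidity, PriorTherapy, Severity}.
Backdoor paths from Outcome to Dosage:
  P1: Outcome <- Comorbidity -> Dosage
  P2: Outcome <- Comorbidity -> Severity <- PriorTherapy -> Biomarker -> Dosage
  P3: Outcome <- Comorbidity -> Severity <- PriorTherapy -> Dosage
The empty set is not sufficient: P1 (Outcome <- Comorbidity -> Dosage) has no collider blocking it and no conditioned non-collider, so it is open.
Try {Comorbidity}:
  P1: blocked at fork node Comorbidity ∈ conditioning set.
  P2: blocked at fork node Comorbidity ∈ conditioning set.
  P3: blocked at fork node Comorbidity ∈ conditioning set.
{Comorbidity} contains no descendant of Outcome and blocks every backdoor path.
No other singleton works — e.g. {PriorTherapy} leaves P1 open — so {Comorbidity} is the unique smallest valid adjustment set.

{Comorbidity}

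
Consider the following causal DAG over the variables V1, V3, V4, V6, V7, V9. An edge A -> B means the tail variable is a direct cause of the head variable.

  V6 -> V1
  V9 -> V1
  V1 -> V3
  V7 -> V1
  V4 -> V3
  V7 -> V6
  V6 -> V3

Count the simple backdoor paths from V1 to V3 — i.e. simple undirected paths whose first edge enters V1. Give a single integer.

A backdoor path from V1 to V3 is any simple undirected path whose first edge points into V1 (i.e. leaves V1 via a parent).
Parents of V1: {V6, V7, V9}.
Enumerating:
  P1: V1 <- V7 -> V6 -> V3
  P2: V1 <- V6 -> V3
That exhausts the simple backdoor paths. Count: 2.

2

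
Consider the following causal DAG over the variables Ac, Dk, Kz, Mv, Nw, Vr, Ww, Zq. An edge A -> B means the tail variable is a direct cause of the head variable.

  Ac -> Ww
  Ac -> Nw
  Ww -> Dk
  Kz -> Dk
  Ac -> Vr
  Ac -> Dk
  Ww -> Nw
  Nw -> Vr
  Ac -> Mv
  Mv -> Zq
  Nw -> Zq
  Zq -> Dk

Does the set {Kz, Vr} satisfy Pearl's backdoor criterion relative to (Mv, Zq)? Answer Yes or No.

No

Backdoor paths from Mv to Zq (paths whose first edge points into Mv):
  P1: Mv <- Ac -> Ww -> Nw -> Zq
  P2: Mv <- Ac -> Ww -> Dk <- Zq
  P3: Mv <- Ac -> Nw <- Ww -> Dk <- Zq
  P4: Mv <- Ac -> Nw -> Zq
  P5: Mv <- Ac -> Vr <- Nw <- Ww -> Dk <- Zq
  P6: Mv <- Ac -> Vr <- Nw -> Zq
  P7: Mv <- Ac -> Dk <- Ww -> Nw -> Zq
  P8: Mv <- Ac -> Dk <- Zq
Condition 1 (no descendant of Mv in the set): holds — descendants of Mv are {Dk, Zq}; none are in {Kz, Vr}.
Condition 2 (every backdoor path blocked by {Kz, Vr}):
  P1: open — no interior node is in the conditioning set.
  P2: blocked at collider Dk (neither it nor any descendant is in the conditioning set).
  P3: blocked at collider Dk (neither it nor any descendant is in the conditioning set).
  P4: open — no interior node is in the conditioning set.
  P5: blocked at collider Dk (neither it nor any descendant is in the conditioning set).
  P6: open — collider(s) Vr are conditioned on (or have a conditioned descendant) and no non-collider on the path is in the set.
  P7: blocked at collider Dk (neither it nor any descendant is in the conditioning set).
  P8: blocked at collider Dk (neither it nor any descendant is in the conditioning set).
{Kz, Vr} does not satisfy the backdoor criterion.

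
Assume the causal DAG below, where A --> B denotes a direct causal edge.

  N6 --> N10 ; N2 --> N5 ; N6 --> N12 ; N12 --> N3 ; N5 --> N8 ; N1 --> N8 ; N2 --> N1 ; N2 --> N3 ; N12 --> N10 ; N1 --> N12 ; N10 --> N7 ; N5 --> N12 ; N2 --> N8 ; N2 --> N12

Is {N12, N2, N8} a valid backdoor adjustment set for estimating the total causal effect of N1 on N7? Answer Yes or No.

Backdoor paths from N1 to N7 (paths whose first edge points into N1):
  P1: N1 <- N2 -> N5 -> N12 <- N6 -> N10 -> N7
  P2: N1 <- N2 -> N5 -> N12 -> N10 -> N7
  P3: N1 <- N2 -> N12 <- N6 -> N10 -> N7
  P4: N1 <- N2 -> N12 -> N10 -> N7
  P5: N1 <- N2 -> N8 <- N5 -> N12 <- N6 -> N10 -> N7
  P6: N1 <- N2 -> N8 <- N5 -> N12 -> N10 -> N7
  P7: N1 <- N2 -> N3 <- N12 <- N6 -> N10 -> N7
  P8: N1 <- N2 -> N3 <- N12 -> N10 -> N7
Condition 1 (no descendant of N1 in the set): FAILS — N12 and N8 are descendants of N1.
Condition 2 (every backdoor path blocked by {N12, N2, N8}):
  P1: blocked at fork node N2 ∈ conditioning set.
  P2: blocked at fork node N2 ∈ conditioning set.
  P3: blocked at fork node N2 ∈ conditioning set.
  P4: blocked at fork node N2 ∈ conditioning set.
  P5: blocked at fork node N2 ∈ conditioning set.
  P6: blocked at fork node N2 ∈ conditioning set.
  P7: blocked at fork node N2 ∈ conditioning set.
  P8: blocked at fork node N2 ∈ conditioning set.
{N12, N2, N8} does not satisfy the backdoor criterion.

No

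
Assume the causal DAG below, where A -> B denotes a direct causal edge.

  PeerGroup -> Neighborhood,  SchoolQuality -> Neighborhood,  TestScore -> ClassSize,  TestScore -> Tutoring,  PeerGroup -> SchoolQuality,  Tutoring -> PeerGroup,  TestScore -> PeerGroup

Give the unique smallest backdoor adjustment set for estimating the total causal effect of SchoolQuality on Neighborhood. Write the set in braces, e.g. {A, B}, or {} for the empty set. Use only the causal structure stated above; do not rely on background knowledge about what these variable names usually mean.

Variables eligible for adjustment (non-descendants of SchoolQuality, excluding SchoolQuality and Neighborhood): {ClassSize, PeerGroup, TestScore, Tutoring}.
Backdoor paths from SchoolQuality to Neighborhood:
  P1: SchoolQuality <- PeerGroup -> Neighborhood
The empty set is not sufficient: P1 (SchoolQuality <- PeerGroup -> Neighborhood) has no collider blocking it and no conditioned non-collider, so it is open.
Try {PeerGroup}:
  P1: blocked at fork node PeerGroup ∈ conditioning set.
{PeerGroup} contains no descendant of SchoolQuality and blocks every backdoor path.
No other singleton works — e.g. {TestScore} leaves P1 open — so {PeerGroup} is the unique smallest valid adjustment set.

{PeerGroup}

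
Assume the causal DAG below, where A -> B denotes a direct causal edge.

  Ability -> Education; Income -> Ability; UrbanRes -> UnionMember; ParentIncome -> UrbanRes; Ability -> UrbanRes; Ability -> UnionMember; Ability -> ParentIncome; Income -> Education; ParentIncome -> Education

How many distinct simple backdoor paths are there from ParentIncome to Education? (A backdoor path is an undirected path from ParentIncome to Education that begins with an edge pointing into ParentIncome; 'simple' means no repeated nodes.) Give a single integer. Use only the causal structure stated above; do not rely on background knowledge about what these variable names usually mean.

A backdoor path from ParentIncome to Education is any simple undirected path whose first edge points into ParentIncome (i.e. leaves ParentIncome via a parent).
Parents of ParentIncome: {Ability}.
Enumerating:
  P1: ParentIncome <- Ability <- Income -> Education
  P2: ParentIncome <- Ability -> Education
That exhausts the simple backdoor paths. Count: 2.

2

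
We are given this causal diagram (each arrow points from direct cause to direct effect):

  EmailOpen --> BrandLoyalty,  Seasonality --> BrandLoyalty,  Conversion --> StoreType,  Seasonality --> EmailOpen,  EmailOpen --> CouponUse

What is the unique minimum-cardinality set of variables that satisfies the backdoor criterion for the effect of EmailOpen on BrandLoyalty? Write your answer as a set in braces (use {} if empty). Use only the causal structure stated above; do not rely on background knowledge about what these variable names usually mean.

Variables eligible for adjustment (non-descendants of EmailOpen, excluding EmailOpen and BrandLoyalty): {Conversion, Seasonality, StoreType}.
Backdoor paths from EmailOpen to BrandLoyalty:
  P1: EmailOpen <- Seasonality -> BrandLoyalty
The empty set is not sufficient: P1 (EmailOpen <- Seasonality -> BrandLoyalty) has no collider blocking it and no conditioned non-collider, so it is open.
Try {Seasonality}:
  P1: blocked at fork node Seasonality ∈ conditioning set.
{Seasonality} contains no descendant of EmailOpen and blocks every backdoor path.
No other singleton works — e.g. {Conversion} leaves P1 open — so {Seasonality} is the unique smallest valid adjustment set.

{Seasonality}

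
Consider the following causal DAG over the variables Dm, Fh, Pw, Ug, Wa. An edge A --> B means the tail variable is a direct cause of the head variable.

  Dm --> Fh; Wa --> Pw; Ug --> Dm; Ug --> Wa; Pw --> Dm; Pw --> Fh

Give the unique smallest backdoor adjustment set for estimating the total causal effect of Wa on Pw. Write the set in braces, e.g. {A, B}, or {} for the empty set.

Variables eligible for adjustment (non-descendants of Wa, excluding Wa and Pw): {Ug}.
Backdoor paths from Wa to Pw:
  P1: Wa <- Ug -> Dm <- Pw
  P2: Wa <- Ug -> Dm -> Fh <- Pw
Each backdoor path contains an unconditioned collider, so every path is already blocked with the empty conditioning set:
  P1: blocked at collider Dm (neither it nor any descendant is in the conditioning set).
  P2: blocked at collider Fh (neither it nor any descendant is in the conditioning set).
The empty set is therefore the unique smallest valid set.

{}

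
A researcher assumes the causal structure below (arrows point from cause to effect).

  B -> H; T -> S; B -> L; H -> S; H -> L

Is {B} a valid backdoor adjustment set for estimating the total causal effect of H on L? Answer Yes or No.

Backdoor paths from H to L (paths whose first edge points into H):
  P1: H <- B -> L
Condition 1 (no descendant of H in the set): holds — descendants of H are {L, S}; none are in {B}.
Condition 2 (every backdoor path blocked by {B}):
  P1: blocked at fork node B ∈ conditioning set.
{B} satisfies the backdoor criterion.

Yes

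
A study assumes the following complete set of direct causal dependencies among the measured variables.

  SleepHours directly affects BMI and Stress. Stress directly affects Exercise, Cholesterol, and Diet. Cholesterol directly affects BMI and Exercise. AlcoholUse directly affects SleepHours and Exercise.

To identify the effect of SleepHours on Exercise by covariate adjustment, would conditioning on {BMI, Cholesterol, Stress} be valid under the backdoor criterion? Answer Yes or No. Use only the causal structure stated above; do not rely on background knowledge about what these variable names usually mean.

Backdoor paths from SleepHours to Exercise (paths whose first edge points into SleepHours):
  P1: SleepHours <- AlcoholUse -> Exercise
Condition 1 (no descendant of SleepHours in the set): FAILS — BMI, Cholesterol, and Stress are descendants of SleepHours.
Condition 2 (every backdoor path blocked by {BMI, Cholesterol, Stress}):
  P1: open — no interior node is in the conditioning set.
{BMI, Cholesterol, Stress} does not satisfy the backdoor criterion.

No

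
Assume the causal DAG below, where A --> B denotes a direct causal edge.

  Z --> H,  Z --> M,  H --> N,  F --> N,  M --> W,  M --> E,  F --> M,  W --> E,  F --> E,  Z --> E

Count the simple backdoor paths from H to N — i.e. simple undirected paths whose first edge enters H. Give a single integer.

6

A backdoor path from H to N is any simple undirected path whose first edge points into H (i.e. leaves H via a parent).
Parents of H: {Z}.
Enumerating:
  P1: H <- Z -> M <- F -> N
  P2: H <- Z -> M -> W -> E <- F -> N
  P3: H <- Z -> M -> E <- F -> N
  P4: H <- Z -> E <- F -> N
  P5: H <- Z -> E <- M <- F -> N
  P6: H <- Z -> E <- W <- M <- F -> N
That exhausts the simple backdoor paths. Count: 6.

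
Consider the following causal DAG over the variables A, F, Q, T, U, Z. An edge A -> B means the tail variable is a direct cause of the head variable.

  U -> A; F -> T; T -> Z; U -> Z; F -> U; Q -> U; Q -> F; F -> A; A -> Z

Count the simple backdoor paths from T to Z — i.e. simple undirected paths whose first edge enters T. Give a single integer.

A backdoor path from T to Z is any simple undirected path whose first edge points into T (i.e. leaves T via a parent).
Parents of T: {F}.
Enumerating:
  P1: T <- F <- Q -> U -> A -> Z
  P2: T <- F <- Q -> U -> Z
  P3: T <- F -> U -> A -> Z
  P4: T <- F -> U -> Z
  P5: T <- F -> A <- U -> Z
  P6: T <- F -> A -> Z
That exhausts the simple backdoor paths. Count: 6.

6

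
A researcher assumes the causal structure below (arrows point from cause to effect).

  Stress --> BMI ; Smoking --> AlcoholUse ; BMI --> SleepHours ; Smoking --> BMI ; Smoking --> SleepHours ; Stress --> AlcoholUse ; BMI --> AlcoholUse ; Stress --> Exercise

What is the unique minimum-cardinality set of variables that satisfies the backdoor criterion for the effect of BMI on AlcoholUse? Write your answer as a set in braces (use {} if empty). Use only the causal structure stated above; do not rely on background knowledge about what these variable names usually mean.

{Smoking, Stress}

Variables eligible for adjustment (non-descendants of BMI, excluding BMI and AlcoholUse): {Exercise, Smoking, Stress}.
Backdoor paths from BMI to AlcoholUse:
  P1: BMI <- Smoking -> AlcoholUse
  P2: BMI <- Stress -> AlcoholUse
The empty set is not sufficient: P1 (BMI <- Smoking -> AlcoholUse) has no collider blocking it and no conditioned non-collider, so it is open.
Try {Smoking, Stress}:
  P1: blocked at fork node Smoking ∈ conditioning set.
  P2: blocked at fork node Stress ∈ conditioning set.
{Smoking, Stress} contains no descendant of BMI and blocks every backdoor path.
Every element of {Smoking, Stress} is needed (dropping Smoking leaves P1 open; dropping Stress leaves P2 open), so no proper subset is valid.
Among all size-2 subsets of the eligible variables, only {Smoking, Stress} blocks every backdoor path, so it is the unique smallest valid adjustment set.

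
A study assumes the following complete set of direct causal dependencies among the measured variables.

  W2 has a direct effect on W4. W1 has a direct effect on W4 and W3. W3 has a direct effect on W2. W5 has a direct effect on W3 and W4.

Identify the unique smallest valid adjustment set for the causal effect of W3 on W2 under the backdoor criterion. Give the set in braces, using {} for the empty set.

Variables eligible for adjustment (non-descendants of W3, excluding W3 and W2): {W1, W5}.
Backdoor paths from W3 to W2:
  P1: W3 <- W1 -> W4 <- W2
  P2: W3 <- W5 -> W4 <- W2
Each backdoor path contains an unconditioned collider, so every path is already blocked with the empty conditioning set:
  P1: blocked at collider W4 (neither it nor any descendant is in the conditioning set).
  P2: blocked at collider W4 (neither it nor any descendant is in the conditioning set).
The empty set is therefore the unique smallest valid set.

{}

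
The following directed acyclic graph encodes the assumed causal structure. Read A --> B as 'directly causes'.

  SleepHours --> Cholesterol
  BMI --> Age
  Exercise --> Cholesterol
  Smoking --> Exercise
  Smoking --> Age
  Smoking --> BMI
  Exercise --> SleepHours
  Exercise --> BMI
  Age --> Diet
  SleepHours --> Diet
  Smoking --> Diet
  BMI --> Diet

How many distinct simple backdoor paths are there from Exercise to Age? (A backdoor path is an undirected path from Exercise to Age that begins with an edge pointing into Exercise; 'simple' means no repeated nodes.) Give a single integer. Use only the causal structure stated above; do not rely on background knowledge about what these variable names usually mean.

A backdoor path from Exercise to Age is any simple undirected path whose first edge points into Exercise (i.e. leaves Exercise via a parent).
Parents of Exercise: {Smoking}.
Enumerating:
  P1: Exercise <- Smoking -> BMI -> Age
  P2: Exercise <- Smoking -> BMI -> Diet <- Age
  P3: Exercise <- Smoking -> Age
  P4: Exercise <- Smoking -> Diet <- BMI -> Age
  P5: Exercise <- Smoking -> Diet <- Age
That exhausts the simple backdoor paths. Count: 5.

5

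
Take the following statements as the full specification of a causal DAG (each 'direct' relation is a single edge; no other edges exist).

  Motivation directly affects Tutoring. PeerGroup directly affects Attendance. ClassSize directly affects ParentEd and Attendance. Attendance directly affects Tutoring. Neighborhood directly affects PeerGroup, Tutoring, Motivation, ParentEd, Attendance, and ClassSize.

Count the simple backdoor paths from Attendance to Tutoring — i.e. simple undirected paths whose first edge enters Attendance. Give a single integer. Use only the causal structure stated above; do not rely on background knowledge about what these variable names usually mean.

A backdoor path from Attendance to Tutoring is any simple undirected path whose first edge points into Attendance (i.e. leaves Attendance via a parent).
Parents of Attendance: {ClassSize, Neighborhood, PeerGroup}.
Enumerating:
  P1: Attendance <- Neighborhood -> Motivation -> Tutoring
  P2: Attendance <- Neighborhood -> Tutoring
  P3: Attendance <- ClassSize <- Neighborhood -> Motivation -> Tutoring
  P4: Attendance <- ClassSize <- Neighborhood -> Tutoring
  P5: Attendance <- ClassSize -> ParentEd <- Neighborhood -> Motivation -> Tutoring
  P6: Attendance <- ClassSize -> ParentEd <- Neighborhood -> Tutoring
  P7: Attendance <- PeerGroup <- Neighborhood -> Motivation -> Tutoring
  P8: Attendance <- PeerGroup <- Neighborhood -> Tutoring
That exhausts the simple backdoor paths. Count: 8.

8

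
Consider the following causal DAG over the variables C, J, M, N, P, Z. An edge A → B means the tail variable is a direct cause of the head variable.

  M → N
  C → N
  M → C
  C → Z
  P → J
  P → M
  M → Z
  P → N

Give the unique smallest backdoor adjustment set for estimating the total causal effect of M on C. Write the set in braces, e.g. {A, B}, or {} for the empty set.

{}

Variables eligible for adjustment (non-descendants of M, excluding M and C): {J, P}.
Backdoor paths from M to C:
  P1: M <- P -> N <- C
Each backdoor path contains an unconditioned collider, so every path is already blocked with the empty conditioning set:
  P1: blocked at collider N (neither it nor any descendant is in the conditioning set).
The empty set is therefore the unique smallest valid set.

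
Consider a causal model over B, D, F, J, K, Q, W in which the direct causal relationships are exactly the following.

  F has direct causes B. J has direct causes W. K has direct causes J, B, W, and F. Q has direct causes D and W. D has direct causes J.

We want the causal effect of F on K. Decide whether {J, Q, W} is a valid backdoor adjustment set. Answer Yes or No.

Backdoor paths from F to K (paths whose first edge points into F):
  P1: F <- B -> K
Condition 1 (no descendant of F in the set): holds — descendants of F are {K}; none are in {J, Q, W}.
Condition 2 (every backdoor path blocked by {J, Q, W}):
  P1: open — no interior node is in the conditioning set.
{J, Q, W} does not satisfy the backdoor criterion.

No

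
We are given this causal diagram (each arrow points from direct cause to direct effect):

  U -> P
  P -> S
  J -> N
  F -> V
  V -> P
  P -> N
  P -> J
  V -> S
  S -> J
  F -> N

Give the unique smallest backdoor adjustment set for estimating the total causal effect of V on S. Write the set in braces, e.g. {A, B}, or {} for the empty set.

Variables eligible for adjustment (non-descendants of V, excluding V and S): {F, U}.
Backdoor paths from V to S:
  P1: V <- F -> N <- P -> S
  P2: V <- F -> N <- P -> J <- S
  P3: V <- F -> N <- J <- P -> S
  P4: V <- F -> N <- J <- S
Each backdoor path contains an unconditioned collider, so every path is already blocked with the empty conditioning set:
  P1: blocked at collider N (neither it nor any descendant is in the conditioning set).
  P2: blocked at collider N (neither it nor any descendant is in the conditioning set).
  P3: blocked at collider N (neither it nor any descendant is in the conditioning set).
  P4: blocked at collider N (neither it nor any descendant is in the conditioning set).
The empty set is therefore the unique smallest valid set.

{}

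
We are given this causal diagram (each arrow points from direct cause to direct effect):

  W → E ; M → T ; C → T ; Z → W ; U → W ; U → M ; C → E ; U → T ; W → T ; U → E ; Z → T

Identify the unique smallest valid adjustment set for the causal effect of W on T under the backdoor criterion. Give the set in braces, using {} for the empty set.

{U, Z}

Variables eligible for adjustment (non-descendants of W, excluding W and T): {C, M, U, Z}.
Backdoor paths from W to T:
  P1: W <- U -> E <- C -> T
  P2: W <- U -> M -> T
  P3: W <- U -> T
  P4: W <- Z -> T
The empty set is not sufficient: P2 (W <- U -> M -> T) has no collider blocking it and no conditioned non-collider, so it is open.
Try {U, Z}:
  P1: blocked at fork node U ∈ conditioning set.
  P2: blocked at fork node U ∈ conditioning set.
  P3: blocked at fork node U ∈ conditioning set.
  P4: blocked at fork node Z ∈ conditioning set.
{U, Z} contains no descendant of W and blocks every backdoor path.
Every element of {U, Z} is needed (dropping U leaves P2 open; dropping Z leaves P4 open), so no proper subset is valid.
Among all size-2 subsets of the eligible variables, only {U, Z} blocks every backdoor path, so it is the unique smallest valid adjustment set.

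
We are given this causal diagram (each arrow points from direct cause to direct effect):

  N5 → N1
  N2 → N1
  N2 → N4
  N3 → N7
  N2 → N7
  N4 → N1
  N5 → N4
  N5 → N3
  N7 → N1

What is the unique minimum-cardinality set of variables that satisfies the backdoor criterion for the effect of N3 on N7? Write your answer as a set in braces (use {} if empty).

{}

Variables eligible for adjustment (non-descendants of N3, excluding N3 and N7): {N2, N4, N5}.
Backdoor paths from N3 to N7:
  P1: N3 <- N5 -> N4 <- N2 -> N7
  P2: N3 <- N5 -> N4 <- N2 -> N1 <- N7
  P3: N3 <- N5 -> N4 -> N1 <- N2 -> N7
  P4: N3 <- N5 -> N4 -> N1 <- N7
  P5: N3 <- N5 -> N1 <- N2 -> N7
  P6: N3 <- N5 -> N1 <- N4 <- N2 -> N7
  P7: N3 <- N5 -> N1 <- N7
Each backdoor path contains an unconditioned collider, so every path is already blocked with the empty conditioning set:
  P1: blocked at collider N4 (neither it nor any descendant is in the conditioning set).
  P2: blocked at collider N4 (neither it nor any descendant is in the conditioning set).
  P3: blocked at collider N1 (neither it nor any descendant is in the conditioning set).
  P4: blocked at collider N1 (neither it nor any descendant is in the conditioning set).
  P5: blocked at collider N1 (neither it nor any descendant is in the conditioning set).
  P6: blocked at collider N1 (neither it nor any descendant is in the conditioning set).
  P7: blocked at collider N1 (neither it nor any descendant is in the conditioning set).
The empty set is therefore the unique smallest valid set.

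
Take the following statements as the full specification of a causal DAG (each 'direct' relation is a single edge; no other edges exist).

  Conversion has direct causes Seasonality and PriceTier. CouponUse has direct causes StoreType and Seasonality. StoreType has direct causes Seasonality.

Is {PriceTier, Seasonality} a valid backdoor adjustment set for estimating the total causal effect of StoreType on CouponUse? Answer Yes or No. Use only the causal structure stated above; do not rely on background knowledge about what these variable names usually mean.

Yes

Backdoor paths from StoreType to CouponUse (paths whose first edge points into StoreType):
  P1: StoreType <- Seasonality -> CouponUse
Condition 1 (no descendant of StoreType in the set): holds — descendants of StoreType are {CouponUse}; none are in {PriceTier, Seasonality}.
Condition 2 (every backdoor path blocked by {PriceTier, Seasonality}):
  P1: blocked at fork node Seasonality ∈ conditioning set.
{PriceTier, Seasonality} satisfies the backdoor criterion.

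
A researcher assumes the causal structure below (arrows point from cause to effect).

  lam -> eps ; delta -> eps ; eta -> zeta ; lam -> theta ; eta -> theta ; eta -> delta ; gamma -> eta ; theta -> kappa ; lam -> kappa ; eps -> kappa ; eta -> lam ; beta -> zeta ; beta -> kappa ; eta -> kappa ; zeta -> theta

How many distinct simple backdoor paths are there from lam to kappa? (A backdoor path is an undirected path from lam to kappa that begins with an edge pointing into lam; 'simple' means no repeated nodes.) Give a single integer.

A backdoor path from lam to kappa is any simple undirected path whose first edge points into lam (i.e. leaves lam via a parent).
Parents of lam: {eta}.
Enumerating:
  P1: lam <- eta -> zeta <- beta -> kappa
  P2: lam <- eta -> zeta -> theta -> kappa
  P3: lam <- eta -> theta <- zeta <- beta -> kappa
  P4: lam <- eta -> theta -> kappa
  P5: lam <- eta -> delta -> eps -> kappa
  P6: lam <- eta -> kappa
That exhausts the simple backdoor paths. Count: 6.

6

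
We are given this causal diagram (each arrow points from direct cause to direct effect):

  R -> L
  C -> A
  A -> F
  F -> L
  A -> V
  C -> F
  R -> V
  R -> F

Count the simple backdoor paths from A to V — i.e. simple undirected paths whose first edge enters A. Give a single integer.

A backdoor path from A to V is any simple undirected path whose first edge points into A (i.e. leaves A via a parent).
Parents of A: {C}.
Enumerating:
  P1: A <- C -> F <- R -> V
  P2: A <- C -> F -> L <- R -> V
That exhausts the simple backdoor paths. Count: 2.

2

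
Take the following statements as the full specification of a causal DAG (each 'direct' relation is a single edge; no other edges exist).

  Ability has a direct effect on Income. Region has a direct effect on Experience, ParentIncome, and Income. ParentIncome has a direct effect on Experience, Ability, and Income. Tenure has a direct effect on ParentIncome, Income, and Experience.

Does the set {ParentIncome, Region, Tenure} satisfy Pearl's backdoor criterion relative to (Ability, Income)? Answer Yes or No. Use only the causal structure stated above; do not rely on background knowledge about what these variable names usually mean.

Yes

Backdoor paths from Ability to Income (paths whose first edge points into Ability):
  P1: Ability <- ParentIncome <- Region -> Experience <- Tenure -> Income
  P2: Ability <- ParentIncome <- Region -> Income
  P3: Ability <- ParentIncome <- Tenure -> Experience <- Region -> Income
  P4: Ability <- ParentIncome <- Tenure -> Income
  P5: Ability <- ParentIncome -> Experience <- Region -> Income
  P6: Ability <- ParentIncome -> Experience <- Tenure -> Income
  P7: Ability <- ParentIncome -> Income
Condition 1 (no descendant of Ability in the set): holds — descendants of Ability are {Income}; none are in {ParentIncome, Region, Tenure}.
Condition 2 (every backdoor path blocked by {ParentIncome, Region, Tenure}):
  P1: blocked at chain node ParentIncome ∈ conditioning set.
  P2: blocked at chain node ParentIncome ∈ conditioning set.
  P3: blocked at chain node ParentIncome ∈ conditioning set.
  P4: blocked at chain node ParentIncome ∈ conditioning set.
  P5: blocked at fork node ParentIncome ∈ conditioning set.
  P6: blocked at fork node ParentIncome ∈ conditioning set.
  P7: blocked at fork node ParentIncome ∈ conditioning set.
{ParentIncome, Region, Tenure} satisfies the backdoor criterion.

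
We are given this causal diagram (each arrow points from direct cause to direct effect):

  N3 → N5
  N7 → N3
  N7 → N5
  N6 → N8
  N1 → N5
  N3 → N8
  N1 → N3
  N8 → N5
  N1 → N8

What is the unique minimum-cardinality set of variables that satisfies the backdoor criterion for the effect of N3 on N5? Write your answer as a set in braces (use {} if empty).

{N1, N7}

Variables eligible for adjustment (non-descendants of N3, excluding N3 and N5): {N1, N6, N7}.
Backdoor paths from N3 to N5:
  P1: N3 <- N1 -> N8 -> N5
  P2: N3 <- N1 -> N5
  P3: N3 <- N7 -> N5
The empty set is not sufficient: P1 (N3 <- N1 -> N8 -> N5) has no collider blocking it and no conditioned non-collider, so it is open.
Try {N1, N7}:
  P1: blocked at fork node N1 ∈ conditioning set.
  P2: blocked at fork node N1 ∈ conditioning set.
  P3: blocked at fork node N7 ∈ conditioning set.
{N1, N7} contains no descendant of N3 and blocks every backdoor path.
Every element of {N1, N7} is needed (dropping N1 leaves P1 open; dropping N7 leaves P3 open), so no proper subset is valid.
Among all size-2 subsets of the eligible variables, only {N1, N7} blocks every backdoor path, so it is the unique smallest valid adjustment set.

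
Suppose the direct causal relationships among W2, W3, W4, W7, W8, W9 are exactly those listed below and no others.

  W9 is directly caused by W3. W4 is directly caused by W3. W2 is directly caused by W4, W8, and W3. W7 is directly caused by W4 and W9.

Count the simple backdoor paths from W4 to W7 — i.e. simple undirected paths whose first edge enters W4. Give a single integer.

1

A backdoor path from W4 to W7 is any simple undirected path whose first edge points into W4 (i.e. leaves W4 via a parent).
Parents of W4: {W3}.
Enumerating:
  P1: W4 <- W3 -> W9 -> W7
That exhausts the simple backdoor paths. Count: 1.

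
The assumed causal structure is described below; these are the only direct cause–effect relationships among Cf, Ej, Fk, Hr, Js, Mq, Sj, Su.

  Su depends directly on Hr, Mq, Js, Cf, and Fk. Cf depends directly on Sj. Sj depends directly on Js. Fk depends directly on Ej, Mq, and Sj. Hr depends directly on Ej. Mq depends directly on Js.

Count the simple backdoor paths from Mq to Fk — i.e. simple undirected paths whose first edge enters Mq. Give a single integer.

A backdoor path from Mq to Fk is any simple undirected path whose first edge points into Mq (i.e. leaves Mq via a parent).
Parents of Mq: {Js}.
Enumerating:
  P1: Mq <- Js -> Sj -> Cf -> Su <- Hr <- Ej -> Fk
  P2: Mq <- Js -> Sj -> Cf -> Su <- Fk
  P3: Mq <- Js -> Sj -> Fk
  P4: Mq <- Js -> Su <- Cf <- Sj -> Fk
  P5: Mq <- Js -> Su <- Hr <- Ej -> Fk
  P6: Mq <- Js -> Su <- Fk
That exhausts the simple backdoor paths. Count: 6.

6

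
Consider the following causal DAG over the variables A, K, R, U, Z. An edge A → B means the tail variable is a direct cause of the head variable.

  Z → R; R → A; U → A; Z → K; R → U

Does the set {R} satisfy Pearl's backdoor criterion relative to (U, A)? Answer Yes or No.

Yes

Backdoor paths from U to A (paths whose first edge points into U):
  P1: U <- R -> A
Condition 1 (no descendant of U in the set): holds — descendants of U are {A}; none are in {R}.
Condition 2 (every backdoor path blocked by {R}):
  P1: blocked at fork node R ∈ conditioning set.
{R} satisfies the backdoor criterion.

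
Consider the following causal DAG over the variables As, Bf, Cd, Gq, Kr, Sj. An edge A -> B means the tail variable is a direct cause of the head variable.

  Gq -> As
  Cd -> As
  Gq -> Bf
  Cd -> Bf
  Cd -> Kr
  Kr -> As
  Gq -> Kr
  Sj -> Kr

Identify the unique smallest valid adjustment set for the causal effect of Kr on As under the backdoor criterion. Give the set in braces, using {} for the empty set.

{Cd, Gq}

Variables eligible for adjustment (non-descendants of Kr, excluding Kr and As): {Bf, Cd, Gq, Sj}.
Backdoor paths from Kr to As:
  P1: Kr <- Gq -> Bf <- Cd -> As
  P2: Kr <- Gq -> As
  P3: Kr <- Cd -> Bf <- Gq -> As
  P4: Kr <- Cd -> As
The empty set is not sufficient: P2 (Kr <- Gq -> As) has no collider blocking it and no conditioned non-collider, so it is open.
Try {Cd, Gq}:
  P1: blocked at fork node Gq ∈ conditioning set.
  P2: blocked at fork node Gq ∈ conditioning set.
  P3: blocked at fork node Cd ∈ conditioning set.
  P4: blocked at fork node Cd ∈ conditioning set.
{Cd, Gq} contains no descendant of Kr and blocks every backdoor path.
Every element of {Cd, Gq} is needed (dropping Cd leaves P4 open; dropping Gq leaves P2 open), so no proper subset is valid.
Among all size-2 subsets of the eligible variables, only {Cd, Gq} blocks every backdoor path, so it is the unique smallest valid adjustment set.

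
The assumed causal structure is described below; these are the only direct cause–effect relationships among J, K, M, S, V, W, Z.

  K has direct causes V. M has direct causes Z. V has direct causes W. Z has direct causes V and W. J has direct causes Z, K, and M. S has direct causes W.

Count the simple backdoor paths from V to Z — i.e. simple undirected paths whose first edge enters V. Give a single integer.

1

A backdoor path from V to Z is any simple undirected path whose first edge points into V (i.e. leaves V via a parent).
Parents of V: {W}.
Enumerating:
  P1: V <- W -> Z
That exhausts the simple backdoor paths. Count: 1.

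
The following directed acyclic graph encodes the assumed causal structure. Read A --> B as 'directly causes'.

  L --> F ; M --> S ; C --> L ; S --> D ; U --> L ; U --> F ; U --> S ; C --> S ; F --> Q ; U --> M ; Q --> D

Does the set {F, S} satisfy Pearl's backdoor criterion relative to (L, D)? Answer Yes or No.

Backdoor paths from L to D (paths whose first edge points into L):
  P1: L <- C -> S <- U -> F -> Q -> D
  P2: L <- C -> S <- M <- U -> F -> Q -> D
  P3: L <- C -> S -> D
  P4: L <- U -> M -> S -> D
  P5: L <- U -> F -> Q -> D
  P6: L <- U -> S -> D
Condition 1 (no descendant of L in the set): FAILS — F is a descendant of L.
Condition 2 (every backdoor path blocked by {F, S}):
  P1: blocked at chain node F ∈ conditioning set.
  P2: blocked at chain node F ∈ conditioning set.
  P3: blocked at chain node S ∈ conditioning set.
  P4: blocked at chain node S ∈ conditioning set.
  P5: blocked at chain node F ∈ conditioning set.
  P6: blocked at chain node S ∈ conditioning set.
{F, S} does not satisfy the backdoor criterion.

No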